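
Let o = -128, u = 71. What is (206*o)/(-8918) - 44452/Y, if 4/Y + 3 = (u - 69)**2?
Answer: -49539683/4459 ≈ -11110.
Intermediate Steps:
Y = 4 (Y = 4/(-3 + (71 - 69)**2) = 4/(-3 + 2**2) = 4/(-3 + 4) = 4/1 = 4*1 = 4)
(206*o)/(-8918) - 44452/Y = (206*(-128))/(-8918) - 44452/4 = -26368*(-1/8918) - 44452*1/4 = 13184/4459 - 11113 = -49539683/4459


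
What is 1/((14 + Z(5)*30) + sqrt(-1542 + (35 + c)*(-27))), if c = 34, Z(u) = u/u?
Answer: 44/5341 - I*sqrt(3405)/5341 ≈ 0.0082382 - 0.010925*I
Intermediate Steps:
Z(u) = 1
1/((14 + Z(5)*30) + sqrt(-1542 + (35 + c)*(-27))) = 1/((14 + 1*30) + sqrt(-1542 + (35 + 34)*(-27))) = 1/((14 + 30) + sqrt(-1542 + 69*(-27))) = 1/(44 + sqrt(-1542 - 1863)) = 1/(44 + sqrt(-3405)) = 1/(44 + I*sqrt(3405))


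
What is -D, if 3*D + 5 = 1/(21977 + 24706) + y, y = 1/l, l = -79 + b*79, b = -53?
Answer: 36881141/22127742 ≈ 1.6667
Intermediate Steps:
l = -4266 (l = -79 - 53*79 = -79 - 4187 = -4266)
y = -1/4266 (y = 1/(-4266) = -1/4266 ≈ -0.00023441)
D = -36881141/22127742 (D = -5/3 + (1/(21977 + 24706) - 1/4266)/3 = -5/3 + (1/46683 - 1/4266)/3 = -5/3 + (⅓)*(-1571/7375914) = -5/3 - 1571/22127742 = -36881141/22127742 ≈ -1.6667)
-D = -1*(-36881141/22127742) = 36881141/22127742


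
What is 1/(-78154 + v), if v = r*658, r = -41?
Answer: -1/105132 ≈ -9.5118e-6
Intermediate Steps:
v = -26978 (v = -41*658 = -26978)
1/(-78154 + v) = 1/(-78154 - 26978) = 1/(-105132) = -1/105132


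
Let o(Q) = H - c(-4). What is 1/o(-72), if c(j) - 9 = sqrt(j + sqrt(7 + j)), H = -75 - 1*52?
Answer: I/(sqrt(4 - sqrt(3)) - 136*I) ≈ -0.007352 + 8.1411e-5*I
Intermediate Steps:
H = -127 (H = -75 - 52 = -127)
c(j) = 9 + sqrt(j + sqrt(7 + j))
o(Q) = -136 - sqrt(-4 + sqrt(3)) (o(Q) = -127 - (9 + sqrt(-4 + sqrt(7 - 4))) = -127 - (9 + sqrt(-4 + sqrt(3))) = -127 + (-9 - sqrt(-4 + sqrt(3))) = -136 - sqrt(-4 + sqrt(3)))
1/o(-72) = 1/(-136 - I*sqrt(4 - sqrt(3)))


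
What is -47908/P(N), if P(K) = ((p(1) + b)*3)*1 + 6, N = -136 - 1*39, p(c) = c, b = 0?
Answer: -47908/9 ≈ -5323.1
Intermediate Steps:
N = -175 (N = -136 - 39 = -175)
P(K) = 9 (P(K) = ((1 + 0)*3)*1 + 6 = (1*3)*1 + 6 = 3*1 + 6 = 3 + 6 = 9)
-47908/P(N) = -47908/9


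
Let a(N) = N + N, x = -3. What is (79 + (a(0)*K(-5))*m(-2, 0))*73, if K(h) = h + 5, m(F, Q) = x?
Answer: 5767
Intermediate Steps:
m(F, Q) = -3
K(h) = 5 + h
a(N) = 2*N
(79 + (a(0)*K(-5))*m(-2, 0))*73 = (79 + ((2*0)*(5 - 5))*(-3))*73 = (79 + (0*0)*(-3))*73 = (79 + 0*(-3))*73 = (79 + 0)*73 = 79*73 = 5767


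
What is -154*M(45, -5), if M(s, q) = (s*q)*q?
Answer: -173250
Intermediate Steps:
M(s, q) = s*q² (M(s, q) = (q*s)*q = s*q²)
-154*M(45, -5) = -6930*(-5)² = -6930*25 = -154*1125 = -173250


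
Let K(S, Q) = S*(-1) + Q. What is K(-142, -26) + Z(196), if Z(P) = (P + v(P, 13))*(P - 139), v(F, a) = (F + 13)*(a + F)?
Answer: 2501105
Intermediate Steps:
v(F, a) = (13 + F)*(F + a)
K(S, Q) = Q - S (K(S, Q) = -S + Q = Q - S)
Z(P) = (-139 + P)*(169 + P² + 27*P) (Z(P) = (P + (P² + 13*P + 13*13 + P*13))*(P - 139) = (P + (P² + 13*P + 169 + 13*P))*(-139 + P) = (P + (169 + P² + 26*P))*(-139 + P) = (169 + P² + 27*P)*(-139 + P) = (-139 + P)*(169 + P² + 27*P))
K(-142, -26) + Z(196) = (-26 - 1*(-142)) + (-23491 + 196³ - 3584*196 - 112*196²) = (-26 + 142) + (-23491 + 7529536 - 702464 - 112*38416) = 116 + (-23491 + 7529536 - 702464 - 4302592) = 116 + 2500989 = 2501105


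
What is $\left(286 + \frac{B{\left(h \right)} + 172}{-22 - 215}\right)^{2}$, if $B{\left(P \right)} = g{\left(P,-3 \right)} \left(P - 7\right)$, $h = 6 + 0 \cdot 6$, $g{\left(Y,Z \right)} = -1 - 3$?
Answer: $\frac{4570571236}{56169} \approx 81372.0$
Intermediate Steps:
$g{\left(Y,Z \right)} = -4$
$h = 6$ ($h = 6 + 0 = 6$)
$B{\left(P \right)} = 28 - 4 P$ ($B{\left(P \right)} = - 4 \left(P - 7\right) = - 4 \left(-7 + P\right) = 28 - 4 P$)
$\left(286 + \frac{B{\left(h \right)} + 172}{-22 - 215}\right)^{2} = \left(286 + \frac{\left(28 - 24\right) + 172}{-22 - 215}\right)^{2} = \left(286 + \frac{\left(28 - 24\right) + 172}{-237}\right)^{2} = \left(286 + \left(4 + 172\right) \left(- \frac{1}{237}\right)\right)^{2} = \left(286 + 176 \left(- \frac{1}{237}\right)\right)^{2} = \left(286 - \frac{176}{237}\right)^{2} = \left(\frac{67606}{237}\right)^{2} = \frac{4570571236}{56169}$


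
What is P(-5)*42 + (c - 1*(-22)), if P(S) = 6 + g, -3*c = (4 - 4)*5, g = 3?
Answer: 400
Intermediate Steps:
c = 0 (c = -(4 - 4)*5/3 = -0*5 = -⅓*0 = 0)
P(S) = 9 (P(S) = 6 + 3 = 9)
P(-5)*42 + (c - 1*(-22)) = 9*42 + (0 - 1*(-22)) = 378 + (0 + 22) = 378 + 22 = 400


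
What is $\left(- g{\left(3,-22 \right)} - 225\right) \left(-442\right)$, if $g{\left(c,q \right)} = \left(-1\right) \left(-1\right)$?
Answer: $99892$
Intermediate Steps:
$g{\left(c,q \right)} = 1$
$\left(- g{\left(3,-22 \right)} - 225\right) \left(-442\right) = \left(\left(-1\right) 1 - 225\right) \left(-442\right) = \left(-1 - 225\right) \left(-442\right) = \left(-226\right) \left(-442\right) = 99892$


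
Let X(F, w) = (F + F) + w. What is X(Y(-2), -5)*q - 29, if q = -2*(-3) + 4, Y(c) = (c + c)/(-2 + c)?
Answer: -59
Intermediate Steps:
Y(c) = 2*c/(-2 + c) (Y(c) = (2*c)/(-2 + c) = 2*c/(-2 + c))
X(F, w) = w + 2*F (X(F, w) = 2*F + w = w + 2*F)
q = 10 (q = 6 + 4 = 10)
X(Y(-2), -5)*q - 29 = (-5 + 2*(2*(-2)/(-2 - 2)))*10 - 29 = (-5 + 2*(2*(-2)/(-4)))*10 - 29 = (-5 + 2*(2*(-2)*(-1/4)))*10 - 29 = (-5 + 2*1)*10 - 29 = (-5 + 2)*10 - 29 = -3*10 - 29 = -30 - 29 = -59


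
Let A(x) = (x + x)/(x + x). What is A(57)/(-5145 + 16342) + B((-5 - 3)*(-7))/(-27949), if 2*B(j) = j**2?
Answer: -17528947/312944953 ≈ -0.056013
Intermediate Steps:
A(x) = 1 (A(x) = (2*x)/((2*x)) = (2*x)*(1/(2*x)) = 1)
B(j) = j**2/2
A(57)/(-5145 + 16342) + B((-5 - 3)*(-7))/(-27949) = 1/(-5145 + 16342) + (((-5 - 3)*(-7))**2/2)/(-27949) = 1/11197 + ((-8*(-7))**2/2)*(-1/27949) = 1*(1/11197) + ((1/2)*56**2)*(-1/27949) = 1/11197 + ((1/2)*3136)*(-1/27949) = 1/11197 + 1568*(-1/27949) = 1/11197 - 1568/27949 = -17528947/312944953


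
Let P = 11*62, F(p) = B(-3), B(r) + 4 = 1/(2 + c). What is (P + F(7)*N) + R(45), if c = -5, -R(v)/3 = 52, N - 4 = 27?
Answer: 1175/3 ≈ 391.67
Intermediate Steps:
N = 31 (N = 4 + 27 = 31)
R(v) = -156 (R(v) = -3*52 = -156)
B(r) = -13/3 (B(r) = -4 + 1/(2 - 5) = -4 + 1/(-3) = -4 - ⅓ = -13/3)
F(p) = -13/3
P = 682
(P + F(7)*N) + R(45) = (682 - 13/3*31) - 156 = (682 - 403/3) - 156 = 1643/3 - 156 = 1175/3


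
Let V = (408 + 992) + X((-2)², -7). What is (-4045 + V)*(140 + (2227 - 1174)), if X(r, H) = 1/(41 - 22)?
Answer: -59953022/19 ≈ -3.1554e+6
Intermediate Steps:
X(r, H) = 1/19
V = 26601/19 (V = (408 + 992) + 1/19 = 1400 + 1/19 = 26601/19 ≈ 1400.1)
(-4045 + V)*(140 + (2227 - 1174)) = (-4045 + 26601/19)*(140 + (2227 - 1174)) = -50254*(140 + 1053)/19 = -50254/19*1193 = -59953022/19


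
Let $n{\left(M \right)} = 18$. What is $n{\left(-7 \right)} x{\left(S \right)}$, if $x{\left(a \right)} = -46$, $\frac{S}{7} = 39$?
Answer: $-828$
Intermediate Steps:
$S = 273$ ($S = 7 \cdot 39 = 273$)
$n{\left(-7 \right)} x{\left(S \right)} = 18 \left(-46\right) = -828$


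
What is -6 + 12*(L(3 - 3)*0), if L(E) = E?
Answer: -6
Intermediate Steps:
-6 + 12*(L(3 - 3)*0) = -6 + 12*((3 - 3)*0) = -6 + 12*(0*0) = -6 + 12*0 = -6 + 0 = -6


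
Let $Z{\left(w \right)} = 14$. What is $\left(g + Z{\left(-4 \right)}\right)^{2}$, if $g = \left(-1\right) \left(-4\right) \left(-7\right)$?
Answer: $196$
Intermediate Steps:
$g = -28$ ($g = 4 \left(-7\right) = -28$)
$\left(g + Z{\left(-4 \right)}\right)^{2} = \left(-28 + 14\right)^{2} = \left(-14\right)^{2} = 196$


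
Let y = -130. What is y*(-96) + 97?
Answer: 12577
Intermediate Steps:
y*(-96) + 97 = -130*(-96) + 97 = 12480 + 97 = 12577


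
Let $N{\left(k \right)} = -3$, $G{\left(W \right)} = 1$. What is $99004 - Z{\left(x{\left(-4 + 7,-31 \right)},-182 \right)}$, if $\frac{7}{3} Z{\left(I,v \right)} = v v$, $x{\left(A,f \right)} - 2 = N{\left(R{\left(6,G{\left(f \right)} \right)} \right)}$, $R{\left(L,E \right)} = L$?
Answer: $84808$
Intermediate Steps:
$x{\left(A,f \right)} = -1$ ($x{\left(A,f \right)} = 2 - 3 = -1$)
$Z{\left(I,v \right)} = \frac{3 v^{2}}{7}$ ($Z{\left(I,v \right)} = \frac{3 v v}{7} = \frac{3 v^{2}}{7}$)
$99004 - Z{\left(x{\left(-4 + 7,-31 \right)},-182 \right)} = 99004 - \frac{3 \left(-182\right)^{2}}{7} = 99004 - \frac{3}{7} \cdot 33124 = 99004 - 14196 = 84808$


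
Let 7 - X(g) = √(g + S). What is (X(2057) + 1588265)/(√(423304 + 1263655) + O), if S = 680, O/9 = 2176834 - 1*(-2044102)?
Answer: 60335950163328/1443120356316817 - 37988424*√2737/1443120356316817 - 1588272*√1686959/1443120356316817 + √4617206783/1443120356316817 ≈ 0.041807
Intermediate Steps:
O = 37988424 (O = 9*(2176834 - 1*(-2044102)) = 9*(2176834 + 2044102) = 9*4220936 = 37988424)
X(g) = 7 - √(680 + g) (X(g) = 7 - √(g + 680) = 7 - √(680 + g))
(X(2057) + 1588265)/(√(423304 + 1263655) + O) = ((7 - √(680 + 2057)) + 1588265)/(√(423304 + 1263655) + 37988424) = ((7 - √2737) + 1588265)/(√1686959 + 37988424) = (1588272 - √2737)/(37988424 + √1686959)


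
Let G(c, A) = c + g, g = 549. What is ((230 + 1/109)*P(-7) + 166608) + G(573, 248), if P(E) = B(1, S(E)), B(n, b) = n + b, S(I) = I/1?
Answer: 18132144/109 ≈ 1.6635e+5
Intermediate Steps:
S(I) = I (S(I) = I*1 = I)
B(n, b) = b + n
P(E) = 1 + E (P(E) = E + 1 = 1 + E)
G(c, A) = 549 + c (G(c, A) = c + 549 = 549 + c)
((230 + 1/109)*P(-7) + 166608) + G(573, 248) = ((230 + 1/109)*(1 - 7) + 166608) + (549 + 573) = ((230 + 1/109)*(-6) + 166608) + 1122 = ((25071/109)*(-6) + 166608) + 1122 = (-150426/109 + 166608) + 1122 = 18009846/109 + 1122 = 18132144/109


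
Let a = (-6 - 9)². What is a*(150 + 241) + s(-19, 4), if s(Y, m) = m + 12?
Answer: 87991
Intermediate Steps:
a = 225 (a = (-15)² = 225)
s(Y, m) = 12 + m
a*(150 + 241) + s(-19, 4) = 225*(150 + 241) + (12 + 4) = 225*391 + 16 = 87975 + 16 = 87991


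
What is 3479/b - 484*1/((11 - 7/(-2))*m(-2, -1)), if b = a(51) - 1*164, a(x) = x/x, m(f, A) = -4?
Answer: -61445/4727 ≈ -12.999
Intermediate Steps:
a(x) = 1
b = -163 (b = 1 - 1*164 = 1 - 164 = -163)
3479/b - 484*1/((11 - 7/(-2))*m(-2, -1)) = 3479/(-163) - 484*(-1/(4*(11 - 7/(-2)))) = 3479*(-1/163) - 484*(-1/(4*(11 - 7*(-½)))) = -3479/163 - 484*(-1/(4*(11 + 7/2))) = -3479/163 - 484/((-4*29/2)) = -3479/163 - 484/(-58) = -3479/163 - 484*(-1/58) = -3479/163 + 242/29 = -61445/4727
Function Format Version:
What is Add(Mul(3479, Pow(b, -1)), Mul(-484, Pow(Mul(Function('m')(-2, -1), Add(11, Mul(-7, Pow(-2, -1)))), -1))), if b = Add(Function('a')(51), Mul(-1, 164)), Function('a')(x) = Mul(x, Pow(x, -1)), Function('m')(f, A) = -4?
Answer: Rational(-61445, 4727) ≈ -12.999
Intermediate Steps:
Function('a')(x) = 1
b = -163 (b = Add(1, Mul(-1, 164)) = Add(1, -164) = -163)
Add(Mul(3479, Pow(b, -1)), Mul(-484, Pow(Mul(Function('m')(-2, -1), Add(11, Mul(-7, Pow(-2, -1)))), -1))) = Add(Mul(3479, Pow(-163, -1)), Mul(-484, Pow(Mul(-4, Add(11, Mul(-7, Pow(-2, -1)))), -1))) = Add(Mul(3479, Rational(-1, 163)), Mul(-484, Pow(Mul(-4, Add(11, Mul(-7, Rational(-1, 2)))), -1))) = Add(Rational(-3479, 163), Mul(-484, Pow(Mul(-4, Add(11, Rational(7, 2))), -1))) = Add(Rational(-3479, 163), Mul(-484, Pow(Mul(-4, Rational(29, 2)), -1))) = Add(Rational(-3479, 163), Mul(-484, Pow(-58, -1))) = Add(Rational(-3479, 163), Mul(-484, Rational(-1, 58))) = Add(Rational(-3479, 163), Rational(242, 29)) = Rational(-61445, 4727)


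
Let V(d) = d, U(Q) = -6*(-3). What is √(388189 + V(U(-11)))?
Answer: √388207 ≈ 623.06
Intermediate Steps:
U(Q) = 18
√(388189 + V(U(-11))) = √(388189 + 18) = √388207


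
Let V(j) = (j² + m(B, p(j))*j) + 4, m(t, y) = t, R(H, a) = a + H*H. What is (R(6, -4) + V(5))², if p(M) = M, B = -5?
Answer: 1296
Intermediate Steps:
R(H, a) = a + H²
V(j) = 4 + j² - 5*j (V(j) = (j² - 5*j) + 4 = 4 + j² - 5*j)
(R(6, -4) + V(5))² = ((-4 + 6²) + (4 + 5² - 5*5))² = ((-4 + 36) + (4 + 25 - 25))² = (32 + 4)² = 36² = 1296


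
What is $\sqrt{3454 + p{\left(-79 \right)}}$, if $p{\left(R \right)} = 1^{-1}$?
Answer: $\sqrt{3455} \approx 58.779$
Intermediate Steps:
$p{\left(R \right)} = 1$
$\sqrt{3454 + p{\left(-79 \right)}} = \sqrt{3454 + 1} = \sqrt{3455}$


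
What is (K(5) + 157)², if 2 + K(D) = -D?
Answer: 22500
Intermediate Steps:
K(D) = -2 - D
(K(5) + 157)² = ((-2 - 1*5) + 157)² = ((-2 - 5) + 157)² = (-7 + 157)² = 150² = 22500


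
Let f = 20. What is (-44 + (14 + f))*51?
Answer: -510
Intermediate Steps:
(-44 + (14 + f))*51 = (-44 + (14 + 20))*51 = (-44 + 34)*51 = -10*51 = -510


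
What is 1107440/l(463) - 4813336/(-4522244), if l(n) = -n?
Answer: -1251471330198/523449743 ≈ -2390.8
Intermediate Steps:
1107440/l(463) - 4813336/(-4522244) = 1107440/((-1*463)) - 4813336/(-4522244) = 1107440/(-463) - 4813336*(-1/4522244) = 1107440*(-1/463) + 1203334/1130561 = -1107440/463 + 1203334/1130561 = -1251471330198/523449743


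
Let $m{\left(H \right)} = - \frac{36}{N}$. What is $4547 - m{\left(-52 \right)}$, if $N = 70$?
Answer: $\frac{159163}{35} \approx 4547.5$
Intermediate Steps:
$m{\left(H \right)} = - \frac{18}{35}$ ($m{\left(H \right)} = - \frac{36}{70} = \left(-36\right) \frac{1}{70} = - \frac{18}{35}$)
$4547 - m{\left(-52 \right)} = 4547 - - \frac{18}{35} = 4547 + \frac{18}{35} = \frac{159163}{35}$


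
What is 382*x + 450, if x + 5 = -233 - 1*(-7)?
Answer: -87792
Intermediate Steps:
x = -231 (x = -5 + (-233 - 1*(-7)) = -5 + (-233 + 7) = -5 - 226 = -231)
382*x + 450 = 382*(-231) + 450 = -88242 + 450 = -87792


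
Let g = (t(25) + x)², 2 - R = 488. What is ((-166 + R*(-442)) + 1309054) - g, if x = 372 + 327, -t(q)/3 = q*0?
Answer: 1035099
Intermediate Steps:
t(q) = 0 (t(q) = -3*q*0 = -3*0 = 0)
x = 699
R = -486 (R = 2 - 1*488 = 2 - 488 = -486)
g = 488601 (g = (0 + 699)² = 699² = 488601)
((-166 + R*(-442)) + 1309054) - g = ((-166 - 486*(-442)) + 1309054) - 1*488601 = ((-166 + 214812) + 1309054) - 488601 = (214646 + 1309054) - 488601 = 1523700 - 488601 = 1035099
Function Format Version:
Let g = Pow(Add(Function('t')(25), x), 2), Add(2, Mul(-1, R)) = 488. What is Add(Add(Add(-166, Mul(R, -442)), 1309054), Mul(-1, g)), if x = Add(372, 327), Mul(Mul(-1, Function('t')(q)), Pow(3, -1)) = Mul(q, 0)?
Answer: 1035099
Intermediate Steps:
Function('t')(q) = 0 (Function('t')(q) = Mul(-3, Mul(q, 0)) = Mul(-3, 0) = 0)
x = 699
R = -486 (R = Add(2, Mul(-1, 488)) = Add(2, -488) = -486)
g = 488601 (g = Pow(Add(0, 699), 2) = Pow(699, 2) = 488601)
Add(Add(Add(-166, Mul(R, -442)), 1309054), Mul(-1, g)) = Add(Add(Add(-166, Mul(-486, -442)), 1309054), Mul(-1, 488601)) = Add(Add(Add(-166, 214812), 1309054), -488601) = Add(Add(214646, 1309054), -488601) = Add(1523700, -488601) = 1035099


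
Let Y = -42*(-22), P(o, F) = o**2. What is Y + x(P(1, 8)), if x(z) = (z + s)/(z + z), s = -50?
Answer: 1799/2 ≈ 899.50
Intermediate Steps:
x(z) = (-50 + z)/(2*z) (x(z) = (z - 50)/(z + z) = (-50 + z)/((2*z)) = (-50 + z)*(1/(2*z)) = (-50 + z)/(2*z))
Y = 924 (Y = -1*(-924) = 924)
Y + x(P(1, 8)) = 924 + (-50 + 1**2)/(2*(1**2)) = 924 + (1/2)*(-50 + 1)/1 = 924 + (1/2)*1*(-49) = 924 - 49/2 = 1799/2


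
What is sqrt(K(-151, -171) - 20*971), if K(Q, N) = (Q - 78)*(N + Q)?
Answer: sqrt(54318) ≈ 233.06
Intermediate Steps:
K(Q, N) = (-78 + Q)*(N + Q)
sqrt(K(-151, -171) - 20*971) = sqrt(((-151)**2 - 78*(-171) - 78*(-151) - 171*(-151)) - 20*971) = sqrt((22801 + 13338 + 11778 + 25821) - 19420) = sqrt(73738 - 19420) = sqrt(54318)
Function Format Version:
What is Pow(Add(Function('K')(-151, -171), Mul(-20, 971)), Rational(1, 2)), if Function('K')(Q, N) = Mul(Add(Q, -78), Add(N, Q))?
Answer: Pow(54318, Rational(1, 2)) ≈ 233.06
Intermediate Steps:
Function('K')(Q, N) = Mul(Add(-78, Q), Add(N, Q))
Pow(Add(Function('K')(-151, -171), Mul(-20, 971)), Rational(1, 2)) = Pow(Add(Add(Pow(-151, 2), Mul(-78, -171), Mul(-78, -151), Mul(-171, -151)), Mul(-20, 971)), Rational(1, 2)) = Pow(Add(Add(22801, 13338, 11778, 25821), -19420), Rational(1, 2)) = Pow(Add(73738, -19420), Rational(1, 2)) = Pow(54318, Rational(1, 2))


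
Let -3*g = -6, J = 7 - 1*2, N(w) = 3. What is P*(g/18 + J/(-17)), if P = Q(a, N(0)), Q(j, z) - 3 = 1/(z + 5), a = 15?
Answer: -175/306 ≈ -0.57190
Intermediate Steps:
J = 5 (J = 7 - 2 = 5)
g = 2 (g = -⅓*(-6) = 2)
Q(j, z) = 3 + 1/(5 + z) (Q(j, z) = 3 + 1/(z + 5) = 3 + 1/(5 + z))
P = 25/8 (P = (16 + 3*3)/(5 + 3) = (16 + 9)/8 = (⅛)*25 = 25/8 ≈ 3.1250)
P*(g/18 + J/(-17)) = 25*(2/18 + 5/(-17))/8 = 25*(2*(1/18) + 5*(-1/17))/8 = 25*(⅑ - 5/17)/8 = (25/8)*(-28/153) = -175/306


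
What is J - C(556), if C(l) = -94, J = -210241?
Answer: -210147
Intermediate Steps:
J - C(556) = -210241 - 1*(-94) = -210241 + 94 = -210147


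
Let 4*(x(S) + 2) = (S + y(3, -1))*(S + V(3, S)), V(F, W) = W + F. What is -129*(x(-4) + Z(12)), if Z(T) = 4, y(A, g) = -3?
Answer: -5547/4 ≈ -1386.8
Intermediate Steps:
V(F, W) = F + W
x(S) = -2 + (-3 + S)*(3 + 2*S)/4 (x(S) = -2 + ((S - 3)*(S + (3 + S)))/4 = -2 + ((-3 + S)*(3 + 2*S))/4 = -2 + (-3 + S)*(3 + 2*S)/4)
-129*(x(-4) + Z(12)) = -129*((-17/4 + (1/2)*(-4)**2 - 3/4*(-4)) + 4) = -129*((-17/4 + (1/2)*16 + 3) + 4) = -129*((-17/4 + 8 + 3) + 4) = -129*(27/4 + 4) = -129*43/4 = -5547/4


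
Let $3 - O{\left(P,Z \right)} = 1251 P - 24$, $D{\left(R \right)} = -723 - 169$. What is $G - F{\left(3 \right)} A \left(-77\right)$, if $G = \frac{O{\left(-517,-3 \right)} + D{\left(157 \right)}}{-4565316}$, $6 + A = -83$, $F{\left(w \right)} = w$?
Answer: $- \frac{46929488773}{2282658} \approx -20559.0$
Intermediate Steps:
$D{\left(R \right)} = -892$
$A = -89$ ($A = -6 - 83 = -89$)
$O{\left(P,Z \right)} = 27 - 1251 P$ ($O{\left(P,Z \right)} = 3 - \left(1251 P - 24\right) = 3 - \left(-24 + 1251 P\right) = 27 - 1251 P$)
$G = - \frac{322951}{2282658}$ ($G = \frac{\left(27 - -646767\right) - 892}{-4565316} = \left(\left(27 + 646767\right) - 892\right) \left(- \frac{1}{4565316}\right) = \left(646794 - 892\right) \left(- \frac{1}{4565316}\right) = 645902 \left(- \frac{1}{4565316}\right) = - \frac{322951}{2282658} \approx -0.14148$)
$G - F{\left(3 \right)} A \left(-77\right) = - \frac{322951}{2282658} - 3 \left(-89\right) \left(-77\right) = - \frac{322951}{2282658} - \left(-267\right) \left(-77\right) = - \frac{322951}{2282658} - 20559 = - \frac{46929488773}{2282658}$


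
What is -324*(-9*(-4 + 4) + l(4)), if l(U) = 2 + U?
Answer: -1944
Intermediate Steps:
-324*(-9*(-4 + 4) + l(4)) = -324*(-9*(-4 + 4) + (2 + 4)) = -324*(-9*0 + 6) = -324*(0 + 6) = -324*6 = -1944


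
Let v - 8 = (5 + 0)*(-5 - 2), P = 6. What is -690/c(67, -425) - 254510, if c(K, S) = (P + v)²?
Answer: -37413200/147 ≈ -2.5451e+5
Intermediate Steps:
v = -27 (v = 8 + (5 + 0)*(-5 - 2) = 8 + 5*(-7) = 8 - 35 = -27)
c(K, S) = 441 (c(K, S) = (6 - 27)² = (-21)² = 441)
-690/c(67, -425) - 254510 = -690/441 - 254510 = -690*1/441 - 254510 = -230/147 - 254510 = -37413200/147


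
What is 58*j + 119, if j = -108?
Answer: -6145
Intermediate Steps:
58*j + 119 = 58*(-108) + 119 = -6264 + 119 = -6145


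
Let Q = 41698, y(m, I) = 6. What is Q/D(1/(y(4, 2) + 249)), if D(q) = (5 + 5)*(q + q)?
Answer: 1063299/2 ≈ 5.3165e+5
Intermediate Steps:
D(q) = 20*q (D(q) = 10*(2*q) = 20*q)
Q/D(1/(y(4, 2) + 249)) = 41698/((20/(6 + 249))) = 41698/((20/255)) = 41698/((20*(1/255))) = 41698/(4/51) = 41698*(51/4) = 1063299/2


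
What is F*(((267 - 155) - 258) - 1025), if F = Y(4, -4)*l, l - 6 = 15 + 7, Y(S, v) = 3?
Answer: -98364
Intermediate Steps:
l = 28 (l = 6 + (15 + 7) = 6 + 22 = 28)
F = 84 (F = 3*28 = 84)
F*(((267 - 155) - 258) - 1025) = 84*(((267 - 155) - 258) - 1025) = 84*((112 - 258) - 1025) = 84*(-146 - 1025) = 84*(-1171) = -98364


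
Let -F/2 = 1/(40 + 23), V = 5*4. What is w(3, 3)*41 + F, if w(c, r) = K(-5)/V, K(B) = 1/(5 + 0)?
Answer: 2383/6300 ≈ 0.37825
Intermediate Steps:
V = 20
K(B) = ⅕ (K(B) = 1/5 = ⅕)
F = -2/63 (F = -2/(40 + 23) = -2/63 ≈ -0.031746)
w(c, r) = 1/100 (w(c, r) = (⅕)/20 = (⅕)*(1/20) = 1/100)
w(3, 3)*41 + F = (1/100)*41 - 2/63 = 41/100 - 2/63 = 2383/6300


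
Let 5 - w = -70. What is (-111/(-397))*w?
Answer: 8325/397 ≈ 20.970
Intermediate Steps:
w = 75 (w = 5 - 1*(-70) = 5 + 70 = 75)
(-111/(-397))*w = -111/(-397)*75 = -111*(-1/397)*75 = (111/397)*75 = 8325/397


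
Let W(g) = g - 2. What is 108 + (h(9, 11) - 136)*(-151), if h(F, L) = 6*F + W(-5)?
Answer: 13547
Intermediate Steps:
W(g) = -2 + g
h(F, L) = -7 + 6*F (h(F, L) = 6*F + (-2 - 5) = 6*F - 7 = -7 + 6*F)
108 + (h(9, 11) - 136)*(-151) = 108 + ((-7 + 6*9) - 136)*(-151) = 108 + ((-7 + 54) - 136)*(-151) = 108 + (47 - 136)*(-151) = 108 - 89*(-151) = 108 + 13439 = 13547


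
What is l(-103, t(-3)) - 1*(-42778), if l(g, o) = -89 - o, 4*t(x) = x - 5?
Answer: 42691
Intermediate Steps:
t(x) = -5/4 + x/4 (t(x) = (x - 5)/4 = (-5 + x)/4 = -5/4 + x/4)
l(-103, t(-3)) - 1*(-42778) = (-89 - (-5/4 + (1/4)*(-3))) - 1*(-42778) = (-89 - (-5/4 - 3/4)) + 42778 = (-89 - 1*(-2)) + 42778 = (-89 + 2) + 42778 = -87 + 42778 = 42691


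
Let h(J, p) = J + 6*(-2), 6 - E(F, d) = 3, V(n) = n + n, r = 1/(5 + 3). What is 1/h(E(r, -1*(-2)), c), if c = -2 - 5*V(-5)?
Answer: -⅑ ≈ -0.11111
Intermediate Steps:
r = ⅛ (r = 1/8 = ⅛ ≈ 0.12500)
V(n) = 2*n
E(F, d) = 3 (E(F, d) = 6 - 1*3 = 6 - 3 = 3)
c = 48 (c = -2 - 10*(-5) = -2 - 5*(-10) = -2 + 50 = 48)
h(J, p) = -12 + J (h(J, p) = J - 12 = -12 + J)
1/h(E(r, -1*(-2)), c) = 1/(-12 + 3) = 1/(-9) = -⅑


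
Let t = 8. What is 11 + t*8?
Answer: 75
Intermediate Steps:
11 + t*8 = 11 + 8*8 = 11 + 64 = 75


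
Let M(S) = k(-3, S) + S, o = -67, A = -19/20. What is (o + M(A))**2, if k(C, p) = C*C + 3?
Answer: 1252161/400 ≈ 3130.4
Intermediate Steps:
A = -19/20 (A = -19*1/20 = -19/20 ≈ -0.95000)
k(C, p) = 3 + C**2 (k(C, p) = C**2 + 3 = 3 + C**2)
M(S) = 12 + S (M(S) = (3 + (-3)**2) + S = (3 + 9) + S = 12 + S)
(o + M(A))**2 = (-67 + (12 - 19/20))**2 = (-67 + 221/20)**2 = (-1119/20)**2 = 1252161/400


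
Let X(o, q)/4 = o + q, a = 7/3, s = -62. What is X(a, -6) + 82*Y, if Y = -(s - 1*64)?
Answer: 30952/3 ≈ 10317.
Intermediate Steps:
a = 7/3 (a = 7*(⅓) = 7/3 ≈ 2.3333)
X(o, q) = 4*o + 4*q (X(o, q) = 4*(o + q) = 4*o + 4*q)
Y = 126 (Y = -(-62 - 1*64) = -(-62 - 64) = -1*(-126) = 126)
X(a, -6) + 82*Y = (4*(7/3) + 4*(-6)) + 82*126 = (28/3 - 24) + 10332 = -44/3 + 10332 = 30952/3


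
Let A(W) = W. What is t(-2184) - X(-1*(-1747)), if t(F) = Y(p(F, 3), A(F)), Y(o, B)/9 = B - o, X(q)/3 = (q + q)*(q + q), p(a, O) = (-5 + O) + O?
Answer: -36643773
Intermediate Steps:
p(a, O) = -5 + 2*O
X(q) = 12*q² (X(q) = 3*((q + q)*(q + q)) = 3*((2*q)*(2*q)) = 3*(4*q²) = 12*q²)
Y(o, B) = -9*o + 9*B (Y(o, B) = 9*(B - o) = -9*o + 9*B)
t(F) = -9 + 9*F (t(F) = -9*(-5 + 2*3) + 9*F = -9*(-5 + 6) + 9*F = -9*1 + 9*F = -9 + 9*F)
t(-2184) - X(-1*(-1747)) = (-9 + 9*(-2184)) - 12*(-1*(-1747))² = (-9 - 19656) - 12*1747² = -19665 - 12*3052009 = -19665 - 1*36624108 = -19665 - 36624108 = -36643773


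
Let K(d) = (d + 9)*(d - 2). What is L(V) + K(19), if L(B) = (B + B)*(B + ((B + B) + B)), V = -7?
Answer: 868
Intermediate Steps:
K(d) = (-2 + d)*(9 + d) (K(d) = (9 + d)*(-2 + d) = (-2 + d)*(9 + d))
L(B) = 8*B² (L(B) = (2*B)*(B + (2*B + B)) = (2*B)*(B + 3*B) = (2*B)*(4*B) = 8*B²)
L(V) + K(19) = 8*(-7)² + (-18 + 19² + 7*19) = 8*49 + (-18 + 361 + 133) = 392 + 476 = 868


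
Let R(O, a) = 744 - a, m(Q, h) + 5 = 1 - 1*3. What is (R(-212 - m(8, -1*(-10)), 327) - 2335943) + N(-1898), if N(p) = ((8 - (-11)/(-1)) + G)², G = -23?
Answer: -2334850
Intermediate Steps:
m(Q, h) = -7 (m(Q, h) = -5 + (1 - 1*3) = -5 + (1 - 3) = -5 - 2 = -7)
N(p) = 676 (N(p) = ((8 - (-11)/(-1)) - 23)² = ((8 - (-11)*(-1)) - 23)² = ((8 - 1*11) - 23)² = ((8 - 11) - 23)² = (-3 - 23)² = (-26)² = 676)
(R(-212 - m(8, -1*(-10)), 327) - 2335943) + N(-1898) = ((744 - 1*327) - 2335943) + 676 = ((744 - 327) - 2335943) + 676 = (417 - 2335943) + 676 = -2335526 + 676 = -2334850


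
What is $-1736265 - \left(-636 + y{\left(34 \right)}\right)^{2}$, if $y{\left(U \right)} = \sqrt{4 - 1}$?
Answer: $-2140764 + 1272 \sqrt{3} \approx -2.1386 \cdot 10^{6}$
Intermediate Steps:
$y{\left(U \right)} = \sqrt{3}$
$-1736265 - \left(-636 + y{\left(34 \right)}\right)^{2} = -1736265 - \left(-636 + \sqrt{3}\right)^{2}$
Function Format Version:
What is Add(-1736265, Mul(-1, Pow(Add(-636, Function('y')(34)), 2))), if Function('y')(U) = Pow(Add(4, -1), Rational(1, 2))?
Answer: Add(-2140764, Mul(1272, Pow(3, Rational(1, 2)))) ≈ -2.1386e+6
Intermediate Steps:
Function('y')(U) = Pow(3, Rational(1, 2))
Add(-1736265, Mul(-1, Pow(Add(-636, Function('y')(34)), 2))) = Add(-1736265, Mul(-1, Pow(Add(-636, Pow(3, Rational(1, 2))), 2)))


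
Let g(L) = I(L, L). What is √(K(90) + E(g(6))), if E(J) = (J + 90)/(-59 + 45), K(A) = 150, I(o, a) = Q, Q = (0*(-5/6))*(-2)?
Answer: √7035/7 ≈ 11.982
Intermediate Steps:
Q = 0 (Q = (0*(-5*⅙))*(-2) = (0*(-⅚))*(-2) = 0*(-2) = 0)
I(o, a) = 0
g(L) = 0
E(J) = -45/7 - J/14 (E(J) = (90 + J)/(-14) = (90 + J)*(-1/14) = -45/7 - J/14)
√(K(90) + E(g(6))) = √(150 + (-45/7 - 1/14*0)) = √(150 + (-45/7 + 0)) = √(150 - 45/7) = √(1005/7) = √7035/7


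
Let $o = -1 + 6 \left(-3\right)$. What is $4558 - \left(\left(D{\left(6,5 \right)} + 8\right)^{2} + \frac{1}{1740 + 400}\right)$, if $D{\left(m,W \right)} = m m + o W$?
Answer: $\frac{4187979}{2140} \approx 1957.0$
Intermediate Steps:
$o = -19$ ($o = -1 - 18 = -19$)
$D{\left(m,W \right)} = m^{2} - 19 W$ ($D{\left(m,W \right)} = m m - 19 W = m^{2} - 19 W$)
$4558 - \left(\left(D{\left(6,5 \right)} + 8\right)^{2} + \frac{1}{1740 + 400}\right) = 4558 - \left(\left(\left(6^{2} - 95\right) + 8\right)^{2} + \frac{1}{1740 + 400}\right) = 4558 - \left(\left(\left(36 - 95\right) + 8\right)^{2} + \frac{1}{2140}\right) = 4558 - \left(\left(-59 + 8\right)^{2} + \frac{1}{2140}\right) = 4558 - \left(\left(-51\right)^{2} + \frac{1}{2140}\right) = 4558 - \left(2601 + \frac{1}{2140}\right) = 4558 - \frac{5566141}{2140} = \frac{4187979}{2140}$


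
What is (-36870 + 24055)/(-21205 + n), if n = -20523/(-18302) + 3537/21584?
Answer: 2531157082960/4188055625417 ≈ 0.60437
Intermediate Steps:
n = 253851303/197515184 (n = -20523*(-1/18302) + 3537*(1/21584) = 20523/18302 + 3537/21584 = 253851303/197515184 ≈ 1.2852)
(-36870 + 24055)/(-21205 + n) = (-36870 + 24055)/(-21205 + 253851303/197515184) = -12815/(-4188055625417/197515184) = -12815*(-197515184/4188055625417) = 2531157082960/4188055625417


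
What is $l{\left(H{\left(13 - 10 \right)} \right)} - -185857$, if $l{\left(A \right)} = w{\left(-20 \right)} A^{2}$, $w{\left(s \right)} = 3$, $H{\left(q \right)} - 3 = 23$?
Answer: $187885$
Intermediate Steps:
$H{\left(q \right)} = 26$ ($H{\left(q \right)} = 3 + 23 = 26$)
$l{\left(A \right)} = 3 A^{2}$
$l{\left(H{\left(13 - 10 \right)} \right)} - -185857 = 3 \cdot 26^{2} - -185857 = 3 \cdot 676 + 185857 = 2028 + 185857 = 187885$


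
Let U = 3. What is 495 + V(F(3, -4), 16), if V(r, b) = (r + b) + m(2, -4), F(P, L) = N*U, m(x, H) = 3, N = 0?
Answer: 514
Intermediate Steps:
F(P, L) = 0 (F(P, L) = 0*3 = 0)
V(r, b) = 3 + b + r (V(r, b) = (r + b) + 3 = (b + r) + 3 = 3 + b + r)
495 + V(F(3, -4), 16) = 495 + (3 + 16 + 0) = 495 + 19 = 514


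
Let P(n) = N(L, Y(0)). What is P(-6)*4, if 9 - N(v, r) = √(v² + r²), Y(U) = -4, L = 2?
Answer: 36 - 8*√5 ≈ 18.111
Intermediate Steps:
N(v, r) = 9 - √(r² + v²) (N(v, r) = 9 - √(v² + r²) = 9 - √(r² + v²))
P(n) = 9 - 2*√5 (P(n) = 9 - √((-4)² + 2²) = 9 - √(16 + 4) = 9 - √20 = 9 - 2*√5)
P(-6)*4 = (9 - 2*√5)*4 = 36 - 8*√5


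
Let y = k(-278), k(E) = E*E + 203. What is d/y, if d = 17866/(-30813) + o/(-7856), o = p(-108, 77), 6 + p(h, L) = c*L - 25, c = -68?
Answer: 21936775/18757040049936 ≈ 1.1695e-6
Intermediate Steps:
p(h, L) = -31 - 68*L (p(h, L) = -6 + (-68*L - 25) = -6 + (-25 - 68*L) = -31 - 68*L)
o = -5267 (o = -31 - 68*77 = -31 - 5236 = -5267)
k(E) = 203 + E² (k(E) = E² + 203 = 203 + E²)
y = 77487 (y = 203 + (-278)² = 203 + 77284 = 77487)
d = 21936775/242066928 (d = 17866/(-30813) - 5267/(-7856) = 17866*(-1/30813) - 5267*(-1/7856) = -17866/30813 + 5267/7856 = 21936775/242066928 ≈ 0.090623)
d/y = (21936775/242066928)/77487 = (21936775/242066928)*(1/77487) = 21936775/18757040049936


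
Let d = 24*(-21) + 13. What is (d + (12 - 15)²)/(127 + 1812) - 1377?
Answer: -2670485/1939 ≈ -1377.2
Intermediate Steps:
d = -491 (d = -504 + 13 = -491)
(d + (12 - 15)²)/(127 + 1812) - 1377 = (-491 + (12 - 15)²)/(127 + 1812) - 1377 = (-491 + (-3)²)/1939 - 1377 = (-491 + 9)*(1/1939) - 1377 = -482*1/1939 - 1377 = -482/1939 - 1377 = -2670485/1939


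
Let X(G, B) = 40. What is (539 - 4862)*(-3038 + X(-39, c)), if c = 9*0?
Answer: 12960354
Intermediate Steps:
c = 0
(539 - 4862)*(-3038 + X(-39, c)) = (539 - 4862)*(-3038 + 40) = -4323*(-2998) = 12960354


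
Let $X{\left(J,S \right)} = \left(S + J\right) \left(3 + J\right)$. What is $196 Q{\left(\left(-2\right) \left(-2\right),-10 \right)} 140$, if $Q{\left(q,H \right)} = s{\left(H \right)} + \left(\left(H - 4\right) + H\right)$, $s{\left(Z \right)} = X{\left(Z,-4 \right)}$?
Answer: $2030560$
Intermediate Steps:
$X{\left(J,S \right)} = \left(3 + J\right) \left(J + S\right)$ ($X{\left(J,S \right)} = \left(J + S\right) \left(3 + J\right) = \left(3 + J\right) \left(J + S\right)$)
$s{\left(Z \right)} = -12 + Z^{2} - Z$ ($s{\left(Z \right)} = Z^{2} + 3 Z + 3 \left(-4\right) + Z \left(-4\right) = Z^{2} + 3 Z - 12 - 4 Z = -12 + Z^{2} - Z$)
$Q{\left(q,H \right)} = -16 + H + H^{2}$ ($Q{\left(q,H \right)} = \left(-12 + H^{2} - H\right) + \left(\left(H - 4\right) + H\right) = \left(-12 + H^{2} - H\right) + \left(\left(-4 + H\right) + H\right) = \left(-12 + H^{2} - H\right) + \left(-4 + 2 H\right) = -16 + H + H^{2}$)
$196 Q{\left(\left(-2\right) \left(-2\right),-10 \right)} 140 = 196 \left(-16 - 10 + \left(-10\right)^{2}\right) 140 = 196 \left(-16 - 10 + 100\right) 140 = 196 \cdot 74 \cdot 140 = 14504 \cdot 140 = 2030560$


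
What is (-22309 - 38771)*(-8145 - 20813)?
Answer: 1768754640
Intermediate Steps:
(-22309 - 38771)*(-8145 - 20813) = -61080*(-28958) = 1768754640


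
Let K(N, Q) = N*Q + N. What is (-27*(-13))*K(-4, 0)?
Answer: -1404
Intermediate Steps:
K(N, Q) = N + N*Q
(-27*(-13))*K(-4, 0) = (-27*(-13))*(-4*(1 + 0)) = 351*(-4*1) = 351*(-4) = -1404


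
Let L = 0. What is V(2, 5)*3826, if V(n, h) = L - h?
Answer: -19130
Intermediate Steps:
V(n, h) = -h (V(n, h) = 0 - h = -h)
V(2, 5)*3826 = -1*5*3826 = -5*3826 = -19130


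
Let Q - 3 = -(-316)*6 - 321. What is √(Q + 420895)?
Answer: √422473 ≈ 649.98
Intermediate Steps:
Q = 1578 (Q = 3 + (-(-316)*6 - 321) = 3 + (-79*(-24) - 321) = 3 + (1896 - 321) = 3 + 1575 = 1578)
√(Q + 420895) = √(1578 + 420895) = √422473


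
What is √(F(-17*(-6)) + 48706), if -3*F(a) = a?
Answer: 156*√2 ≈ 220.62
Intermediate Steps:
F(a) = -a/3
√(F(-17*(-6)) + 48706) = √(-(-17)*(-6)/3 + 48706) = √(-⅓*102 + 48706) = √(-34 + 48706) = √48672 = 156*√2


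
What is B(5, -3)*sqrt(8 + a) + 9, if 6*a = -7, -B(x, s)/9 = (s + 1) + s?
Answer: 9 + 15*sqrt(246)/2 ≈ 126.63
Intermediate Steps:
B(x, s) = -9 - 18*s (B(x, s) = -9*((s + 1) + s) = -9*((1 + s) + s) = -9*(1 + 2*s) = -9 - 18*s)
a = -7/6 (a = (1/6)*(-7) = -7/6 ≈ -1.1667)
B(5, -3)*sqrt(8 + a) + 9 = (-9 - 18*(-3))*sqrt(8 - 7/6) + 9 = (-9 + 54)*sqrt(41/6) + 9 = 45*(sqrt(246)/6) + 9 = 15*sqrt(246)/2 + 9 = 9 + 15*sqrt(246)/2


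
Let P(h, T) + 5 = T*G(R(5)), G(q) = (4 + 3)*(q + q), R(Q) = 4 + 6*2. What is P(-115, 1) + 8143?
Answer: 8362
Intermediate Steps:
R(Q) = 16 (R(Q) = 4 + 12 = 16)
G(q) = 14*q (G(q) = 7*(2*q) = 14*q)
P(h, T) = -5 + 224*T (P(h, T) = -5 + T*(14*16) = -5 + T*224 = -5 + 224*T)
P(-115, 1) + 8143 = (-5 + 224*1) + 8143 = (-5 + 224) + 8143 = 219 + 8143 = 8362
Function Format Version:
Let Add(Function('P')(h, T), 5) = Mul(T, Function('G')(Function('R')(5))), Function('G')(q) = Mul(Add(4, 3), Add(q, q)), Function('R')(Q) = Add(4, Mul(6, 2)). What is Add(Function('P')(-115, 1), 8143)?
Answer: 8362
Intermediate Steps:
Function('R')(Q) = 16 (Function('R')(Q) = Add(4, 12) = 16)
Function('G')(q) = Mul(14, q) (Function('G')(q) = Mul(7, Mul(2, q)) = Mul(14, q))
Function('P')(h, T) = Add(-5, Mul(224, T)) (Function('P')(h, T) = Add(-5, Mul(T, Mul(14, 16))) = Add(-5, Mul(T, 224)) = Add(-5, Mul(224, T)))
Add(Function('P')(-115, 1), 8143) = Add(Add(-5, Mul(224, 1)), 8143) = Add(Add(-5, 224), 8143) = Add(219, 8143) = 8362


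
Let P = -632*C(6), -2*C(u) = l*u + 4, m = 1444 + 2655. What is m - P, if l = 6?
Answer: -8541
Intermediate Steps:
m = 4099
C(u) = -2 - 3*u (C(u) = -(6*u + 4)/2 = -(4 + 6*u)/2 = -2 - 3*u)
P = 12640 (P = -632*(-2 - 3*6) = -632*(-2 - 18) = -632*(-20) = 12640)
m - P = 4099 - 1*12640 = 4099 - 12640 = -8541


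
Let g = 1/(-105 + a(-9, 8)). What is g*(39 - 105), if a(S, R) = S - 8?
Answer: 33/61 ≈ 0.54098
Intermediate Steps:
a(S, R) = -8 + S
g = -1/122 (g = 1/(-105 + (-8 - 9)) = 1/(-105 - 17) = 1/(-122) = -1/122 ≈ -0.0081967)
g*(39 - 105) = -(39 - 105)/122 = -1/122*(-66) = 33/61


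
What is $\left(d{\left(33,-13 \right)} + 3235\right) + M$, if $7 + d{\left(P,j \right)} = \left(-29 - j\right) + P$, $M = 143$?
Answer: $3388$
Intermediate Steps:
$d{\left(P,j \right)} = -36 + P - j$ ($d{\left(P,j \right)} = -7 - \left(29 + j - P\right) = -36 + P - j$)
$\left(d{\left(33,-13 \right)} + 3235\right) + M = \left(\left(-36 + 33 - -13\right) + 3235\right) + 143 = \left(\left(-36 + 33 + 13\right) + 3235\right) + 143 = \left(10 + 3235\right) + 143 = 3245 + 143 = 3388$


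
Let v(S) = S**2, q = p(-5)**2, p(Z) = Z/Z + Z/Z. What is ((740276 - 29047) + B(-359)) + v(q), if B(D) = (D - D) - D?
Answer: 711604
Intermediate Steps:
p(Z) = 2 (p(Z) = 1 + 1 = 2)
B(D) = -D (B(D) = 0 - D = -D)
q = 4 (q = 2**2 = 4)
((740276 - 29047) + B(-359)) + v(q) = ((740276 - 29047) - 1*(-359)) + 4**2 = (711229 + 359) + 16 = 711588 + 16 = 711604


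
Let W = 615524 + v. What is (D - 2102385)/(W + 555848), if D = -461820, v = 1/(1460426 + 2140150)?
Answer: -9232614982080/4217613910273 ≈ -2.1891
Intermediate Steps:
v = 1/3600576 ≈ 2.7773e-7
W = 2216240941825/3600576 (W = 615524 + 1/3600576 = 2216240941825/3600576 ≈ 6.1552e+5)
(D - 2102385)/(W + 555848) = (-461820 - 2102385)/(2216240941825/3600576 + 555848) = -2564205/4217613910273/3600576 = -2564205*3600576/4217613910273 = -9232614982080/4217613910273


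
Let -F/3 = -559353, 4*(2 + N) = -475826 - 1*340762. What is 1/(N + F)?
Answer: 1/1473910 ≈ 6.7847e-7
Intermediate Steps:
N = -204149 (N = -2 + (-475826 - 1*340762)/4 = -2 + (-475826 - 340762)/4 = -2 + (¼)*(-816588) = -2 - 204147 = -204149)
F = 1678059 (F = -3*(-559353) = 1678059)
1/(N + F) = 1/(-204149 + 1678059) = 1/1473910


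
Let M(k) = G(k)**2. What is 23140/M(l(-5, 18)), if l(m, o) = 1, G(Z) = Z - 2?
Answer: 23140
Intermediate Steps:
G(Z) = -2 + Z
M(k) = (-2 + k)**2
23140/M(l(-5, 18)) = 23140/((-2 + 1)**2) = 23140/((-1)**2) = 23140/1 = 23140*1 = 23140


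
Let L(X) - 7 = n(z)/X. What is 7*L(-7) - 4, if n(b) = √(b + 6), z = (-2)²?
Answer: 45 - √10 ≈ 41.838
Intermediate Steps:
z = 4
n(b) = √(6 + b)
L(X) = 7 + √10/X (L(X) = 7 + √(6 + 4)/X = 7 + √10/X)
7*L(-7) - 4 = 7*(7 + √10/(-7)) - 4 = 7*(7 + √10*(-⅐)) - 4 = 7*(7 - √10/7) - 4 = (49 - √10) - 4 = 45 - √10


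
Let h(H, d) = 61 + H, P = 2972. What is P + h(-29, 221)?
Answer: 3004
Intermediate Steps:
P + h(-29, 221) = 2972 + (61 - 29) = 2972 + 32 = 3004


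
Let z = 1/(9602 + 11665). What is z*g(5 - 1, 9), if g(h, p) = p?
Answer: 1/2363 ≈ 0.00042319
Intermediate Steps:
z = 1/21267 ≈ 4.7021e-5
z*g(5 - 1, 9) = (1/21267)*9 = 1/2363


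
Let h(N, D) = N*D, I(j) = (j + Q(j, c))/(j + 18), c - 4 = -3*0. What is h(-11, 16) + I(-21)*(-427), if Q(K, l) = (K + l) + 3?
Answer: -15473/3 ≈ -5157.7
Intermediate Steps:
c = 4 (c = 4 - 3*0 = 4 + 0 = 4)
Q(K, l) = 3 + K + l
I(j) = (7 + 2*j)/(18 + j) (I(j) = (j + (3 + j + 4))/(j + 18) = (j + (7 + j))/(18 + j) = (7 + 2*j)/(18 + j))
h(N, D) = D*N
h(-11, 16) + I(-21)*(-427) = 16*(-11) + ((7 + 2*(-21))/(18 - 21))*(-427) = -176 + ((7 - 42)/(-3))*(-427) = -176 - ⅓*(-35)*(-427) = -176 + (35/3)*(-427) = -176 - 14945/3 = -15473/3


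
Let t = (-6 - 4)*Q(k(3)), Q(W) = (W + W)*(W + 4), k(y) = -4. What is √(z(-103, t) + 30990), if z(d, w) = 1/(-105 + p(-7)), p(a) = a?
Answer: √24296153/28 ≈ 176.04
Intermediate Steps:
Q(W) = 2*W*(4 + W) (Q(W) = (2*W)*(4 + W) = 2*W*(4 + W))
t = 0 (t = (-6 - 4)*(2*(-4)*(4 - 4)) = -20*(-4)*0 = -10*0 = 0)
z(d, w) = -1/112 (z(d, w) = 1/(-105 - 7) = 1/(-112) = -1/112)
√(z(-103, t) + 30990) = √(-1/112 + 30990) = √(3470879/112) = √24296153/28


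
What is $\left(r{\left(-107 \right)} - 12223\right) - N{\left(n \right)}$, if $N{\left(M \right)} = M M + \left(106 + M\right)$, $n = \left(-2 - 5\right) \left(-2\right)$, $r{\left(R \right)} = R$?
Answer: $-12646$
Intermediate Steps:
$n = 14$ ($n = \left(-7\right) \left(-2\right) = 14$)
$N{\left(M \right)} = 106 + M + M^{2}$ ($N{\left(M \right)} = M^{2} + \left(106 + M\right) = 106 + M + M^{2}$)
$\left(r{\left(-107 \right)} - 12223\right) - N{\left(n \right)} = \left(-107 - 12223\right) - \left(106 + 14 + 14^{2}\right) = -12330 - \left(106 + 14 + 196\right) = -12330 - 316 = -12646$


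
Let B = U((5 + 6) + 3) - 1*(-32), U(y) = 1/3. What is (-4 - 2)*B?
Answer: -194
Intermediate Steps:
U(y) = ⅓
B = 97/3 (B = ⅓ - 1*(-32) = ⅓ + 32 = 97/3 ≈ 32.333)
(-4 - 2)*B = (-4 - 2)*(97/3) = -6*97/3 = -194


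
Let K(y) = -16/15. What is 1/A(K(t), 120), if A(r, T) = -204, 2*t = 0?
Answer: -1/204 ≈ -0.0049020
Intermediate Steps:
t = 0 (t = (½)*0 = 0)
K(y) = -16/15 (K(y) = -16*1/15 = -16/15)
1/A(K(t), 120) = 1/(-204) = -1/204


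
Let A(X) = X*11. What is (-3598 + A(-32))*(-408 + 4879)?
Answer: -17660450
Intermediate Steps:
A(X) = 11*X
(-3598 + A(-32))*(-408 + 4879) = (-3598 + 11*(-32))*(-408 + 4879) = (-3598 - 352)*4471 = -3950*4471 = -17660450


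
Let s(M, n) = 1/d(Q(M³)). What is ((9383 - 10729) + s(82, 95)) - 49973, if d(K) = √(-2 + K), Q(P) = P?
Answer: -51319 + √551366/551366 ≈ -51319.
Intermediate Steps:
s(M, n) = (-2 + M³)^(-½) (s(M, n) = 1/(√(-2 + M³)) = (-2 + M³)^(-½))
((9383 - 10729) + s(82, 95)) - 49973 = ((9383 - 10729) + (-2 + 82³)^(-½)) - 49973 = (-1346 + (-2 + 551368)^(-½)) - 49973 = (-1346 + 551366^(-½)) - 49973 = (-1346 + √551366/551366) - 49973 = -51319 + √551366/551366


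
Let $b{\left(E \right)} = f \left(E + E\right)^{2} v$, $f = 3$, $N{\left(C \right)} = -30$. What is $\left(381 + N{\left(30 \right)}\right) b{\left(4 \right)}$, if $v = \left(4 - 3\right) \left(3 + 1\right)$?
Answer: $269568$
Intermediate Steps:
$v = 4$ ($v = 1 \cdot 4 = 4$)
$b{\left(E \right)} = 48 E^{2}$ ($b{\left(E \right)} = 3 \left(E + E\right)^{2} \cdot 4 = 3 \left(2 E\right)^{2} \cdot 4 = 3 \cdot 4 E^{2} \cdot 4 = 12 E^{2} \cdot 4 = 48 E^{2}$)
$\left(381 + N{\left(30 \right)}\right) b{\left(4 \right)} = \left(381 - 30\right) 48 \cdot 4^{2} = 351 \cdot 48 \cdot 16 = 351 \cdot 768 = 269568$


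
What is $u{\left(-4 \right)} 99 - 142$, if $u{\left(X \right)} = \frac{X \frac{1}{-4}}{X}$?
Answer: $- \frac{667}{4} \approx -166.75$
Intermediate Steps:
$u{\left(X \right)} = - \frac{1}{4}$ ($u{\left(X \right)} = \frac{X \left(- \frac{1}{4}\right)}{X} = \frac{\left(- \frac{1}{4}\right) X}{X} = - \frac{1}{4}$)
$u{\left(-4 \right)} 99 - 142 = \left(- \frac{1}{4}\right) 99 - 142 = - \frac{99}{4} - 142 = - \frac{667}{4}$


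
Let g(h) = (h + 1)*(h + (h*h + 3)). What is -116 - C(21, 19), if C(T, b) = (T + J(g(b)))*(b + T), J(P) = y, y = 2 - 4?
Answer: -876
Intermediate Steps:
y = -2
g(h) = (1 + h)*(3 + h + h**2) (g(h) = (1 + h)*(h + (h**2 + 3)) = (1 + h)*(h + (3 + h**2)) = (1 + h)*(3 + h + h**2))
J(P) = -2
C(T, b) = (-2 + T)*(T + b) (C(T, b) = (T - 2)*(b + T) = (-2 + T)*(T + b))
-116 - C(21, 19) = -116 - (21**2 - 2*21 - 2*19 + 21*19) = -116 - (441 - 42 - 38 + 399) = -116 - 1*760 = -116 - 760 = -876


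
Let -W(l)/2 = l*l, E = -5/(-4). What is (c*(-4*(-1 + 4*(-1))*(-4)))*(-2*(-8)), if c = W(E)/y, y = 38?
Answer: 2000/19 ≈ 105.26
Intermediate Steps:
E = 5/4 (E = -5*(-1/4) = 5/4 ≈ 1.2500)
W(l) = -2*l**2 (W(l) = -2*l*l = -2*l**2)
c = -25/304 (c = -2*(5/4)**2/38 = -2*25/16*(1/38) = -25/8*1/38 = -25/304 ≈ -0.082237)
(c*(-4*(-1 + 4*(-1))*(-4)))*(-2*(-8)) = (-25*(-4*(-1 + 4*(-1)))*(-4)/304)*(-2*(-8)) = -25*(-4*(-1 - 4))*(-4)/304*16 = -25*(-4*(-5))*(-4)/304*16 = -125*(-4)/76*16 = -25/304*(-80)*16 = (125/19)*16 = 2000/19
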